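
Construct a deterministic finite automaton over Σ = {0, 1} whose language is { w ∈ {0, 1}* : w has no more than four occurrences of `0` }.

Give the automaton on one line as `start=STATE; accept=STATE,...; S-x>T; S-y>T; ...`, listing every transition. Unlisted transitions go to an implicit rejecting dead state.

Only the number of `0`s matters, and only up to 5. Make a chain S0 → S1 → S2 → S3 → S4 → S5 advanced by each `0` (with S5 absorbing); every other symbol self-loops. The accepting set is {S0, S1, S2, S3, S4}.
With 6 states:
        0   1  
>* S0   S1  S0 
 * S1   S2  S1 
 * S2   S3  S2 
 * S3   S4  S3 
 * S4   S5  S4 
   S5   S5  S5 
(> = start, * = accepting)

start=S0; accept=S0,S1,S2,S3,S4; S0-0>S1; S0-1>S0; S1-0>S2; S1-1>S1; S2-0>S3; S2-1>S2; S3-0>S4; S3-1>S3; S4-0>S5; S4-1>S4; S5-0>S5; S5-1>S5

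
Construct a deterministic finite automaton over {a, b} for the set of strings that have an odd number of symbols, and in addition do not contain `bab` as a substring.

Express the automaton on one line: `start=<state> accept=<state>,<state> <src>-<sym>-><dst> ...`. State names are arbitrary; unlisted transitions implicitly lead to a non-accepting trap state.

Build one automaton per condition and run them in lockstep. The first has 2 states tracking the input length modulo 2; the second has 4 states tracking partial matches of the forbidden pattern `bab`. A product state is a pair (one from each), accepting exactly when both do. Equivalent product states are then merged.
7 states suffice.
        a   b  
>  s0   s1  s2 
 * s1   s0  s3 
 * s2   s4  s3 
   s3   s5  s2 
   s4   s1  s6 
 * s5   s0  s6 
   s6   s6  s6 
(> = start, * = accepting)

start=s0 accept=s1,s2,s5 s0-a->s1 s0-b->s2 s1-a->s0 s1-b->s3 s2-a->s4 s2-b->s3 s3-a->s5 s3-b->s2 s4-a->s1 s4-b->s6 s5-a->s0 s5-b->s6 s6-a->s6 s6-b->s6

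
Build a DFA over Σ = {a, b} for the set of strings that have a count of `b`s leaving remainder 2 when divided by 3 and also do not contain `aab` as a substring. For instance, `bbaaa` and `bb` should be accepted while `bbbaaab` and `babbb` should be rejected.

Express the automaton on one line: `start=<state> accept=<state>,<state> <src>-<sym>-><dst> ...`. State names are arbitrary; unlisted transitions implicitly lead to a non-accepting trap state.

start=q0 accept=q5,q6,q7 q0-a->q1 q0-b->q2 q1-a->q3 q1-b->q2 q2-a->q4 q2-b->q5 q3-a->q3 q3-b->q3 q4-a->q3 q4-b->q5 q5-a->q6 q5-b->q0 q6-a->q7 q6-b->q0 q7-a->q7 q7-b->q3

Handle the two conditions separately and then intersect. One (3 states) tracks the count of `b`s modulo 3; the other (4 states) tracks partial matches of the forbidden pattern `aab`. Each combined state is a pair, one component from each; accept when both components accept. After merging equivalent states the machine shrinks.
        a   b  
>  q0   q1  q2 
   q1   q3  q2 
   q2   q4  q5 
   q3   q3  q3 
   q4   q3  q5 
 * q5   q6  q0 
 * q6   q7  q0 
 * q7   q7  q3 
(> = start, * = accepting)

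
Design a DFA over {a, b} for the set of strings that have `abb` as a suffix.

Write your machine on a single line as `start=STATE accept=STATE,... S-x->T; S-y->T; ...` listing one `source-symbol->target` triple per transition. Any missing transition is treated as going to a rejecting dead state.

Remember how much of `abb` the current input suffix matches. State q0 means no match yet; q1 means the last symbol is `a`; q2 means the last 2 symbols are `ab`; q3 means the last 3 symbols are `abb`. Only q3 accepts. On a mismatch, fall back to the longest proper suffix that is still a prefix of `abb`.
4 states suffice.
        a   b  
>  q0   q1  q0 
   q1   q1  q2 
   q2   q1  q3 
 * q3   q1  q0 
(> = start, * = accepting)

start=q0; accept=q3; q0-a->q1; q0-b->q0; q1-a->q1; q1-b->q2; q2-a->q1; q2-b->q3; q3-a->q1; q3-b->q0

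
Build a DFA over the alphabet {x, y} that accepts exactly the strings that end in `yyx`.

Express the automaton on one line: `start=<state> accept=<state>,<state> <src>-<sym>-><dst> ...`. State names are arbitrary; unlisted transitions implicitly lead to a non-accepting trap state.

start=S0 accept=S3 S0-x->S0 S0-y->S1 S1-x->S0 S1-y->S2 S2-x->S3 S2-y->S2 S3-x->S0 S3-y->S1

Remember how much of `yyx` the current input suffix matches. State S0 means no match yet; S1 means the last symbol is `y`; S2 means the last 2 symbols are `yy`; S3 means the last 3 symbols are `yyx`. Only S3 accepts. On a mismatch, fall back to the longest proper suffix that is still a prefix of `yyx`.
4 states suffice.
        x   y  
>  S0   S0  S1 
   S1   S0  S2 
   S2   S3  S2 
 * S3   S0  S1 
(> = start, * = accepting)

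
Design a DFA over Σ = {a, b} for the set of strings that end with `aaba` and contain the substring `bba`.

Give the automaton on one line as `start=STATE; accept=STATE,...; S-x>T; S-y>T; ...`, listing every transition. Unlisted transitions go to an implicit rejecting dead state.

Handle the two conditions separately and then intersect. One (5 states) tracks how much of the suffix `aaba` has currently been matched; the other (4 states) tracks whether and how much of `bba` has been seen. Each combined state is a pair, one component from each; accept when both components accept.
A 12-state machine:
          a    b  
>  q0     q1   q2 
   q1     q3   q2 
   q2     q1   q4 
   q3     q3   q5 
   q4     q6   q4 
   q5     q7   q4 
   q6     q8   q9 
   q7     q3   q2 
   q8     q8  q10 
   q9     q6   q9 
   q10   q11   q9 
 * q11    q8   q9 
(> = start, * = accepting)

start=q0; accept=q11; q0-a>q1; q0-b>q2; q1-a>q3; q1-b>q2; q2-a>q1; q2-b>q4; q3-a>q3; q3-b>q5; q4-a>q6; q4-b>q4; q5-a>q7; q5-b>q4; q6-a>q8; q6-b>q9; q7-a>q3; q7-b>q2; q8-a>q8; q8-b>q10; q9-a>q6; q9-b>q9; q10-a>q11; q10-b>q9; q11-a>q8; q11-b>q9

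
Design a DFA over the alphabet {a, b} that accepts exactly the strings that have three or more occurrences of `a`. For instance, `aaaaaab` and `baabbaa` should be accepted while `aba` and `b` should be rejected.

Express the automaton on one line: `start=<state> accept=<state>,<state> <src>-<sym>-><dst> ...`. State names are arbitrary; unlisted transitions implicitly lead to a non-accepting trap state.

start=s0 accept=s3,s4 s0-a->s1 s0-b->s0 s1-a->s2 s1-b->s1 s2-a->s3 s2-b->s2 s3-a->s4 s3-b->s3 s4-a->s4 s4-b->s4

Count `a`s, saturating at 4: states s0 through s3 mean 0 through 3 `a`s seen; s4 means more than 3. Each `a` increments (capped at s4); other symbols loop. Accept from {s3, s4}.
        a   b  
>  s0   s1  s0 
   s1   s2  s1 
   s2   s3  s2 
 * s3   s4  s3 
 * s4   s4  s4 
(> = start, * = accepting)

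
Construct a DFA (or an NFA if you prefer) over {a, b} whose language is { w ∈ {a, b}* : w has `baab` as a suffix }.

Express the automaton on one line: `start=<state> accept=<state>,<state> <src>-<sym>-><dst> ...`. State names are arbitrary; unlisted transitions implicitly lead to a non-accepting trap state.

start=s0 accept=s4 s0-a->s0 s0-b->s1 s1-a->s2 s1-b->s1 s2-a->s3 s2-b->s1 s3-a->s0 s3-b->s4 s4-a->s2 s4-b->s1

Let each state record the length of the longest suffix of the input read so far that is also a prefix of `baab`. s1 means the last symbol is `b`; s2 means the last 2 symbols are `ba`; s3 means the last 3 symbols are `baa`; s4 means the last 4 symbols are `baab`. Accept only at s4, where the string currently ends in `baab`.
        a   b  
>  s0   s0  s1 
   s1   s2  s1 
   s2   s3  s1 
   s3   s0  s4 
 * s4   s2  s1 
(> = start, * = accepting)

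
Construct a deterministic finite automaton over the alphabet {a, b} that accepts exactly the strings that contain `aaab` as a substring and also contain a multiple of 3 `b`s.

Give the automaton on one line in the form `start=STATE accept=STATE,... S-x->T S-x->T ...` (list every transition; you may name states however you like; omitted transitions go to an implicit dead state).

Run two small machines in parallel and take their product. The first has 5 states tracking whether and how much of `aaab` has been seen; the second has 3 states tracking the count of `b`s modulo 3. A product state is a pair (one from each), accepting exactly when both do.
With 15 states:
          a    b  
>  q0     q1   q2 
   q1     q3   q2 
   q2     q4   q5 
   q3     q6   q2 
   q4     q7   q5 
   q5     q8   q0 
   q6     q6   q9 
   q7    q10   q5 
   q8    q11   q0 
   q9     q9  q12 
   q10   q10  q12 
   q11   q13   q0 
   q12   q12  q14 
   q13   q13  q14 
 * q14   q14   q9 
(> = start, * = accepting)

start=q0 accept=q14 q0-a->q1 q0-b->q2 q1-a->q3 q1-b->q2 q2-a->q4 q2-b->q5 q3-a->q6 q3-b->q2 q4-a->q7 q4-b->q5 q5-a->q8 q5-b->q0 q6-a->q6 q6-b->q9 q7-a->q10 q7-b->q5 q8-a->q11 q8-b->q0 q9-a->q9 q9-b->q12 q10-a->q10 q10-b->q12 q11-a->q13 q11-b->q0 q12-a->q12 q12-b->q14 q13-a->q13 q13-b->q14 q14-a->q14 q14-b->q9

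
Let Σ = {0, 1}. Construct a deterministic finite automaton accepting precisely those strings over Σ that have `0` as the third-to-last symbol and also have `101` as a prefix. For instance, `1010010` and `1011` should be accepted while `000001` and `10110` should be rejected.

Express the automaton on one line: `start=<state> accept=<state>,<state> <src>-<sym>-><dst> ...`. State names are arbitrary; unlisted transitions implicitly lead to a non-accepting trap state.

Run two small machines in parallel and take their product. One (15 states) tracks the last 3 symbols read; the other (5 states) tracks whether the input so far still matches the prefix `101`. Each combined state is a pair, one component from each; accept when both components accept. Equivalent product states are then merged.
A 12-state machine:
          0    1  
>  q0     q1   q2 
   q1     q1   q1 
   q2     q3   q1 
   q3     q1   q4 
   q4     q5   q6 
 * q5     q7   q4 
 * q6     q8   q9 
   q7    q10  q11 
   q8     q7   q4 
   q9     q8   q9 
 * q10   q10  q11 
 * q11    q5   q6 
(> = start, * = accepting)

start=q0 accept=q5,q6,q10,q11 q0-0->q1 q0-1->q2 q1-0->q1 q1-1->q1 q2-0->q3 q2-1->q1 q3-0->q1 q3-1->q4 q4-0->q5 q4-1->q6 q5-0->q7 q5-1->q4 q6-0->q8 q6-1->q9 q7-0->q10 q7-1->q11 q8-0->q7 q8-1->q4 q9-0->q8 q9-1->q9 q10-0->q10 q10-1->q11 q11-0->q5 q11-1->q6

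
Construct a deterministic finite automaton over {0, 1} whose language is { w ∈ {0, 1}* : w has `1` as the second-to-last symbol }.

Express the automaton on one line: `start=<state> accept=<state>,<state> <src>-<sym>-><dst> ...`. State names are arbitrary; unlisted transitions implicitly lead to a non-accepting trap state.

A DFA must remember the last 2 symbols (since which symbol is second-to-last isn't known until the input ends). Use one state per possible window of the last ≤2 symbols; accept from those whose window starts with `1`.
        0   1  
>  q0   q1  q2 
   q1   q3  q4 
   q2   q5  q6 
   q3   q3  q4 
   q4   q5  q6 
 * q5   q3  q4 
 * q6   q5  q6 
(> = start, * = accepting)

start=q0 accept=q5,q6 q0-0->q1 q0-1->q2 q1-0->q3 q1-1->q4 q2-0->q5 q2-1->q6 q3-0->q3 q3-1->q4 q4-0->q5 q4-1->q6 q5-0->q3 q5-1->q4 q6-0->q5 q6-1->q6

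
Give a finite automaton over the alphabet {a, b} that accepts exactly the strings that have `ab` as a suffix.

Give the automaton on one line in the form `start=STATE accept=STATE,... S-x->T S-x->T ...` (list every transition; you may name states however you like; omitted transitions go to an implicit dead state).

Let each state record the length of the longest suffix of the input read so far that is also a prefix of `ab`. q1 means the last symbol is `a`; q2 means the last 2 symbols are `ab`. Accept only at q2, where the string currently ends in `ab`.
A 3-state machine:
        a   b  
>  q0   q1  q0 
   q1   q1  q2 
 * q2   q1  q0 
(> = start, * = accepting)

start=q0 accept=q2 q0-a->q1 q0-b->q0 q1-a->q1 q1-b->q2 q2-a->q1 q2-b->q0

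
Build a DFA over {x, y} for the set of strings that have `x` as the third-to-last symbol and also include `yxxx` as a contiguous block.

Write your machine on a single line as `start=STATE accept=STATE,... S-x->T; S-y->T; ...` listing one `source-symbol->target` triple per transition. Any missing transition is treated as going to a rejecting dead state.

start=q0; accept=q4,q5,q6,q7; q0-x->q0; q0-y->q1; q1-x->q2; q1-y->q1; q2-x->q3; q2-y->q1; q3-x->q4; q3-y->q1; q4-x->q4; q4-y->q5; q5-x->q6; q5-y->q7; q6-x->q8; q6-y->q9; q7-x->q10; q7-y->q11; q8-x->q4; q8-y->q5; q9-x->q6; q9-y->q7; q10-x->q8; q10-y->q9; q11-x->q10; q11-y->q11

Handle the two conditions separately and then intersect. The first has 15 states tracking the last 3 symbols read; the second has 5 states tracking whether and how much of `yxxx` has been seen. A product state is a pair (one from each), accepting exactly when both do. Minimizing collapses redundant product states.
12 states suffice.
          x    y  
>  q0     q0   q1 
   q1     q2   q1 
   q2     q3   q1 
   q3     q4   q1 
 * q4     q4   q5 
 * q5     q6   q7 
 * q6     q8   q9 
 * q7    q10  q11 
   q8     q4   q5 
   q9     q6   q7 
   q10    q8   q9 
   q11   q10  q11 
(> = start, * = accepting)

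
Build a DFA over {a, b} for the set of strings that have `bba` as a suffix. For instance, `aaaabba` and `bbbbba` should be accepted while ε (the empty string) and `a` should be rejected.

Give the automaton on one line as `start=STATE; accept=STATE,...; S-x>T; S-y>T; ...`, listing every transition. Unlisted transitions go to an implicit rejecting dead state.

start=s0; accept=s3; s0-a>s0; s0-b>s1; s1-a>s0; s1-b>s2; s2-a>s3; s2-b>s2; s3-a>s0; s3-b>s1

Let each state record the length of the longest suffix of the input read so far that is also a prefix of `bba`. s1 means the last symbol is `b`; s2 means the last 2 symbols are `bb`; s3 means the last 3 symbols are `bba`. Accept only at s3, where the string currently ends in `bba`.
        a   b  
>  s0   s0  s1 
   s1   s0  s2 
   s2   s3  s2 
 * s3   s0  s1 
(> = start, * = accepting)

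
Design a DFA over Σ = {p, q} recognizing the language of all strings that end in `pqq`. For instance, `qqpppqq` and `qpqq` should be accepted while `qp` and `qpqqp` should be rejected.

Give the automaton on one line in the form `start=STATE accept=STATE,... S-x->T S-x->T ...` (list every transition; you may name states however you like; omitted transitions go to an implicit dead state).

Let each state record the length of the longest suffix of the input read so far that is also a prefix of `pqq`. S1 means the last symbol is `p`; S2 means the last 2 symbols are `pq`; S3 means the last 3 symbols are `pqq`. Accept only at S3, where the string currently ends in `pqq`.
A 4-state machine:
        p   q  
>  S0   S1  S0 
   S1   S1  S2 
   S2   S1  S3 
 * S3   S1  S0 
(> = start, * = accepting)

start=S0 accept=S3 S0-p->S1 S0-q->S0 S1-p->S1 S1-q->S2 S2-p->S1 S2-q->S3 S3-p->S1 S3-q->S0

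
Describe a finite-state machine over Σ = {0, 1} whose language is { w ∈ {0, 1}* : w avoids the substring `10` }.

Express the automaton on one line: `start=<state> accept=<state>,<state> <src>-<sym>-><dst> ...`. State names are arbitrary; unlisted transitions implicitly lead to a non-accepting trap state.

start=s0 accept=s0,s1 s0-0->s0 s0-1->s1 s1-0->s2 s1-1->s1 s2-0->s2 s2-1->s2

This is the complement of 'contains `10`'. Use the same substring-matching states — s0 through s2 holding how much of `10` has just been matched — but flip the accepting set: everything except the trap s2 accepts.
3 states suffice.
        0   1  
>* s0   s0  s1 
 * s1   s2  s1 
   s2   s2  s2 
(> = start, * = accepting)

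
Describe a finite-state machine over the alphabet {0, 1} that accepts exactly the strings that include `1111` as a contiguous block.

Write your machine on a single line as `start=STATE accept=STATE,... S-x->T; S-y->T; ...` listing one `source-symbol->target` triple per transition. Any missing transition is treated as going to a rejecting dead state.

start=S0; accept=S4; S0-0->S0; S0-1->S1; S1-0->S0; S1-1->S2; S2-0->S0; S2-1->S3; S3-0->S0; S3-1->S4; S4-0->S4; S4-1->S4

Track how much of `1111` has been matched so far: state S0 is no progress, S4 is the absorbing accept state reached once `1111` has occurred. Intermediate states record partial matches; on a mismatch, fall back to the longest reusable overlap.
        0   1  
>  S0   S0  S1 
   S1   S0  S2 
   S2   S0  S3 
   S3   S0  S4 
 * S4   S4  S4 
(> = start, * = accepting)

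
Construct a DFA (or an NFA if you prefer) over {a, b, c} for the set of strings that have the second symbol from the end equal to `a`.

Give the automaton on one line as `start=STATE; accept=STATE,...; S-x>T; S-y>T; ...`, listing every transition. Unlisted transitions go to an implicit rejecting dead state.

A DFA must remember the last 2 symbols (since which symbol is second-to-last isn't known until the input ends). Use one state per possible window of the last ≤2 symbols; accept from those whose window starts with `a`.
A 13-state machine:
          a    b    c  
>  q0     q1   q2   q3 
   q1     q4   q5   q6 
   q2     q7   q8   q9 
   q3    q10  q11  q12 
 * q4     q4   q5   q6 
 * q5     q7   q8   q9 
 * q6    q10  q11  q12 
   q7     q4   q5   q6 
   q8     q7   q8   q9 
   q9    q10  q11  q12 
   q10    q4   q5   q6 
   q11    q7   q8   q9 
   q12   q10  q11  q12 
(> = start, * = accepting)

start=q0; accept=q4,q5,q6; q0-a>q1; q0-b>q2; q0-c>q3; q1-a>q4; q1-b>q5; q1-c>q6; q2-a>q7; q2-b>q8; q2-c>q9; q3-a>q10; q3-b>q11; q3-c>q12; q4-a>q4; q4-b>q5; q4-c>q6; q5-a>q7; q5-b>q8; q5-c>q9; q6-a>q10; q6-b>q11; q6-c>q12; q7-a>q4; q7-b>q5; q7-c>q6; q8-a>q7; q8-b>q8; q8-c>q9; q9-a>q10; q9-b>q11; q9-c>q12; q10-a>q4; q10-b>q5; q10-c>q6; q11-a>q7; q11-b>q8; q11-c>q9; q12-a>q10; q12-b>q11; q12-c>q12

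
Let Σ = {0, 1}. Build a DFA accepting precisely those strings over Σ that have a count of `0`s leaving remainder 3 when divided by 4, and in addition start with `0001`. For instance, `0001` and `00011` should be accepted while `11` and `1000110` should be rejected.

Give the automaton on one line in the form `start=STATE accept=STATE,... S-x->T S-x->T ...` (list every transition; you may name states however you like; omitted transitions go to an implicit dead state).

start=S0 accept=S5 S0-0->S1 S0-1->S2 S1-0->S3 S1-1->S2 S2-0->S2 S2-1->S2 S3-0->S4 S3-1->S2 S4-0->S2 S4-1->S5 S5-0->S6 S5-1->S5 S6-0->S7 S6-1->S6 S7-0->S8 S7-1->S7 S8-0->S5 S8-1->S8

Build one automaton per condition and run them in lockstep. One (4 states) tracks the count of `0`s modulo 4; the other (6 states) tracks whether the input so far still matches the prefix `0001`. Each combined state is a pair, one component from each; accept when both components accept. Minimizing collapses redundant product states.
9 states suffice.
        0   1  
>  S0   S1  S2 
   S1   S3  S2 
   S2   S2  S2 
   S3   S4  S2 
   S4   S2  S5 
 * S5   S6  S5 
   S6   S7  S6 
   S7   S8  S7 
   S8   S5  S8 
(> = start, * = accepting)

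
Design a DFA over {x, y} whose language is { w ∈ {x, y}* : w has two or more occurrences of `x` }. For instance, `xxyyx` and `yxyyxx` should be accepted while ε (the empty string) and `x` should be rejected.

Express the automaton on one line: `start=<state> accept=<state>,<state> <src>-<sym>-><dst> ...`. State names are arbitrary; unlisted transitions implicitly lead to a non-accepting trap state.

Count `x`s, saturating at 3: states A through C mean 0 through 2 `x`s seen; D means more than 2. Each `x` increments (capped at D); other symbols loop. Accept from {C, D}.
With 4 states:
       x  y 
>  A   B  A 
   B   C  B 
 * C   D  C 
 * D   D  D 
(> = start, * = accepting)

start=A accept=C,D A-x->B A-y->A B-x->C B-y->B C-x->D C-y->C D-x->D D-y->D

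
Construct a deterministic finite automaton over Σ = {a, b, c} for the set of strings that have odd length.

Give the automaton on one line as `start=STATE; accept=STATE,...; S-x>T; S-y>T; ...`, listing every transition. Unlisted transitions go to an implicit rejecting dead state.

Only the length mod 2 matters, so use a 2-cycle: from any state, every input symbol moves to the next state, wrapping S1 back to S0. Mark S1 accepting.
2 states suffice.
        a   b   c  
>  S0   S1  S1  S1 
 * S1   S0  S0  S0 
(> = start, * = accepting)

start=S0; accept=S1; S0-a>S1; S0-b>S1; S0-c>S1; S1-a>S0; S1-b>S0; S1-c>S0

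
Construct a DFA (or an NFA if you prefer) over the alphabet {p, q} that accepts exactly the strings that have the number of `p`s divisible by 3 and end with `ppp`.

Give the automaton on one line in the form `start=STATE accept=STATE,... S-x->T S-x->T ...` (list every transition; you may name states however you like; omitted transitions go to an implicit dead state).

Run two small machines in parallel and take their product. The first has 3 states tracking the count of `p`s modulo 3; the second has 4 states tracking how much of the suffix `ppp` has currently been matched. A product state is a pair (one from each), accepting exactly when both do. Minimizing collapses redundant product states.
With 6 states:
        p   q  
>  s0   s1  s0 
   s1   s2  s3 
   s2   s4  s5 
   s3   s5  s3 
 * s4   s1  s0 
   s5   s0  s5 
(> = start, * = accepting)

start=s0 accept=s4 s0-p->s1 s0-q->s0 s1-p->s2 s1-q->s3 s2-p->s4 s2-q->s5 s3-p->s5 s3-q->s3 s4-p->s1 s4-q->s0 s5-p->s0 s5-q->s5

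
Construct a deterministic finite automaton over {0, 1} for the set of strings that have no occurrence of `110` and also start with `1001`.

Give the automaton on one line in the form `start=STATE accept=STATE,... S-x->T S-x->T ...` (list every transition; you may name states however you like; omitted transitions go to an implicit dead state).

start=S0 accept=S8,S9,S10 S0-0->S1 S0-1->S2 S1-0->S1 S1-1->S3 S2-0->S4 S2-1->S5 S3-0->S1 S3-1->S5 S4-0->S6 S4-1->S3 S5-0->S7 S5-1->S5 S6-0->S1 S6-1->S8 S7-0->S7 S7-1->S7 S8-0->S9 S8-1->S10 S9-0->S9 S9-1->S8 S10-0->S11 S10-1->S10 S11-0->S11 S11-1->S11

Build one automaton per condition and run them in lockstep. One (4 states) tracks partial matches of the forbidden pattern `110`; the other (6 states) tracks whether the input so far still matches the prefix `1001`. Each combined state is a pair, one component from each; accept when both components accept.
With 12 states:
          0    1  
>  S0     S1   S2 
   S1     S1   S3 
   S2     S4   S5 
   S3     S1   S5 
   S4     S6   S3 
   S5     S7   S5 
   S6     S1   S8 
   S7     S7   S7 
 * S8     S9  S10 
 * S9     S9   S8 
 * S10   S11  S10 
   S11   S11  S11 
(> = start, * = accepting)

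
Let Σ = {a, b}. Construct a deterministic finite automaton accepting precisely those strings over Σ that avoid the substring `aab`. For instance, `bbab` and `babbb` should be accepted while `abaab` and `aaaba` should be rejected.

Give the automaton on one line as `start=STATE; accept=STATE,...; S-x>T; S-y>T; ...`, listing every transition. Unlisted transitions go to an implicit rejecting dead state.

start=S0; accept=S0,S1,S2; S0-a>S1; S0-b>S0; S1-a>S2; S1-b>S0; S2-a>S2; S2-b>S3; S3-a>S3; S3-b>S3

This is the complement of 'contains `aab`'. Use the same substring-matching states — S0 through S3 holding how much of `aab` has just been matched — but flip the accepting set: everything except the trap S3 accepts.
        a   b  
>* S0   S1  S0 
 * S1   S2  S0 
 * S2   S2  S3 
   S3   S3  S3 
(> = start, * = accepting)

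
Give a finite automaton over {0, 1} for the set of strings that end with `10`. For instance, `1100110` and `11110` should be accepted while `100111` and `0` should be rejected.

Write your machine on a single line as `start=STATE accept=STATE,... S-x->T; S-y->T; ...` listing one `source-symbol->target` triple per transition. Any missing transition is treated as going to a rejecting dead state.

start=S0; accept=S2; S0-0->S0; S0-1->S1; S1-0->S2; S1-1->S1; S2-0->S0; S2-1->S1

Remember how much of `10` the current input suffix matches. State S0 means no match yet; S1 means the last symbol is `1`; S2 means the last 2 symbols are `10`. Only S2 accepts. On a mismatch, fall back to the longest proper suffix that is still a prefix of `10`.
        0   1  
>  S0   S0  S1 
   S1   S2  S1 
 * S2   S0  S1 
(> = start, * = accepting)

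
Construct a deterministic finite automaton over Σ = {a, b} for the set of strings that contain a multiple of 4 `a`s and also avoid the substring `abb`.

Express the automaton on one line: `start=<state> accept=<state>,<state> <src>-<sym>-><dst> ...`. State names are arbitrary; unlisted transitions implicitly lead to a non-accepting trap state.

Run two small machines in parallel and take their product. One (4 states) tracks the count of `a`s modulo 4; the other (4 states) tracks partial matches of the forbidden pattern `abb`. Each combined state is a pair, one component from each; accept when both components accept. After merging equivalent states the machine shrinks.
10 states suffice.
        a   b  
>* S0   S1  S0 
   S1   S2  S3 
   S2   S4  S5 
   S3   S2  S6 
   S4   S7  S8 
   S5   S4  S6 
   S6   S6  S6 
 * S7   S1  S9 
   S8   S7  S6 
 * S9   S1  S6 
(> = start, * = accepting)

start=S0 accept=S0,S7,S9 S0-a->S1 S0-b->S0 S1-a->S2 S1-b->S3 S2-a->S4 S2-b->S5 S3-a->S2 S3-b->S6 S4-a->S7 S4-b->S8 S5-a->S4 S5-b->S6 S6-a->S6 S6-b->S6 S7-a->S1 S7-b->S9 S8-a->S7 S8-b->S6 S9-a->S1 S9-b->S6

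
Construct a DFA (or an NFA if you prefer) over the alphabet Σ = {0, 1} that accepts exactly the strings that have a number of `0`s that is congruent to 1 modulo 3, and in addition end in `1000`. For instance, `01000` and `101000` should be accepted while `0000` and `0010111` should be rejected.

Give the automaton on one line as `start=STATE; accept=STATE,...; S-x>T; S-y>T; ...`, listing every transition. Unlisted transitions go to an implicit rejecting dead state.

Handle the two conditions separately and then intersect. One (3 states) tracks the count of `0`s modulo 3; the other (5 states) tracks how much of the suffix `1000` has currently been matched. Each combined state is a pair, one component from each; accept when both components accept. After merging equivalent states the machine shrinks.
       0  1 
>  A   B  A 
   B   C  D 
   C   A  C 
   D   E  D 
   E   F  C 
   F   G  A 
 * G   C  D 
(> = start, * = accepting)

start=A; accept=G; A-0>B; A-1>A; B-0>C; B-1>D; C-0>A; C-1>C; D-0>E; D-1>D; E-0>F; E-1>C; F-0>G; F-1>A; G-0>C; G-1>D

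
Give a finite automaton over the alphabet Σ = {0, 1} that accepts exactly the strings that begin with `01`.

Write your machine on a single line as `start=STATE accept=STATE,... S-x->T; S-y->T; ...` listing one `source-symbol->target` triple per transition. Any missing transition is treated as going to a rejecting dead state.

start=q0; accept=q2; q0-0->q1; q0-1->q3; q1-0->q3; q1-1->q2; q2-0->q2; q2-1->q2; q3-0->q3; q3-1->q3

Walk along `01` while the input agrees: from q0 take `0` to q1, and so on. Any deviation drops to the rejecting sink q3. Once q2 is reached the prefix is confirmed and every continuation is accepted.
A 4-state machine:
        0   1  
>  q0   q1  q3 
   q1   q3  q2 
 * q2   q2  q2 
   q3   q3  q3 
(> = start, * = accepting)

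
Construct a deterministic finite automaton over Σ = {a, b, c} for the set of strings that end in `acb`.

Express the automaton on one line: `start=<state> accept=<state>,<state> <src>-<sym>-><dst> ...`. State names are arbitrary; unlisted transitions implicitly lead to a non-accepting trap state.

Let each state record the length of the longest suffix of the input read so far that is also a prefix of `acb`. q1 means the last symbol is `a`; q2 means the last 2 symbols are `ac`; q3 means the last 3 symbols are `acb`. Accept only at q3, where the string currently ends in `acb`.
A 4-state machine:
        a   b   c  
>  q0   q1  q0  q0 
   q1   q1  q0  q2 
   q2   q1  q3  q0 
 * q3   q1  q0  q0 
(> = start, * = accepting)

start=q0 accept=q3 q0-a->q1 q0-b->q0 q0-c->q0 q1-a->q1 q1-b->q0 q1-c->q2 q2-a->q1 q2-b->q3 q2-c->q0 q3-a->q1 q3-b->q0 q3-c->q0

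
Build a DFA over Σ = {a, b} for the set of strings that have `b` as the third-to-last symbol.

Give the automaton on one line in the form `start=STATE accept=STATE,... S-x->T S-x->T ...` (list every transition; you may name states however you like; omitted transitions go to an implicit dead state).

Because acceptance depends on a position counted from the end, the machine has to buffer the most recent 3 symbols. Make each state the string of the last up-to-3 symbols read; on input `x` shift the window left and append `x`. Accept when the buffered window has length 3 and begins with `b`.
15 states suffice.
          a    b  
>  s0     s1   s2 
   s1     s3   s4 
   s2     s5   s6 
   s3     s7   s8 
   s4     s9  s10 
   s5    s11  s12 
   s6    s13  s14 
   s7     s7   s8 
   s8     s9  s10 
   s9    s11  s12 
   s10   s13  s14 
 * s11    s7   s8 
 * s12    s9  s10 
 * s13   s11  s12 
 * s14   s13  s14 
(> = start, * = accepting)

start=s0 accept=s11,s12,s13,s14 s0-a->s1 s0-b->s2 s1-a->s3 s1-b->s4 s2-a->s5 s2-b->s6 s3-a->s7 s3-b->s8 s4-a->s9 s4-b->s10 s5-a->s11 s5-b->s12 s6-a->s13 s6-b->s14 s7-a->s7 s7-b->s8 s8-a->s9 s8-b->s10 s9-a->s11 s9-b->s12 s10-a->s13 s10-b->s14 s11-a->s7 s11-b->s8 s12-a->s9 s12-b->s10 s13-a->s11 s13-b->s12 s14-a->s13 s14-b->s14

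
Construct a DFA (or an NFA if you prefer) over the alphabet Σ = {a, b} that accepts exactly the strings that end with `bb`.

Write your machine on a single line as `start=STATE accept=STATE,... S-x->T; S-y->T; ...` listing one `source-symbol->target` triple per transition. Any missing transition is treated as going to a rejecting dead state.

Remember how much of `bb` the current input suffix matches. State q0 means no match yet; q1 means the last symbol is `b`; q2 means the last 2 symbols are `bb`. Only q2 accepts. On a mismatch, fall back to the longest proper suffix that is still a prefix of `bb`.
With 3 states:
        a   b  
>  q0   q0  q1 
   q1   q0  q2 
 * q2   q0  q2 
(> = start, * = accepting)

start=q0; accept=q2; q0-a->q0; q0-b->q1; q1-a->q0; q1-b->q2; q2-a->q0; q2-b->q2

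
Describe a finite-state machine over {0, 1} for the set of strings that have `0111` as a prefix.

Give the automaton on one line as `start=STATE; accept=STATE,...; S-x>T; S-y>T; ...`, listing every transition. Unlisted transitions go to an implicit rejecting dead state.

Check the first 4 symbols one by one: s0 through s3 record how many have matched `0111` so far; any wrong symbol goes to the dead state s5. After all 4 match we enter the accepting sink s4.
A 6-state machine:
        0   1  
>  s0   s1  s5 
   s1   s5  s2 
   s2   s5  s3 
   s3   s5  s4 
 * s4   s4  s4 
   s5   s5  s5 
(> = start, * = accepting)

start=s0; accept=s4; s0-0>s1; s0-1>s5; s1-0>s5; s1-1>s2; s2-0>s5; s2-1>s3; s3-0>s5; s3-1>s4; s4-0>s4; s4-1>s4; s5-0>s5; s5-1>s5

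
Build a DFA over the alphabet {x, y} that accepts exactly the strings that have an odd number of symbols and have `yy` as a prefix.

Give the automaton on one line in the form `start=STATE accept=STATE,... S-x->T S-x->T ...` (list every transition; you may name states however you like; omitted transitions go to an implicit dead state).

Run two small machines in parallel and take their product. The first has 2 states tracking the input length modulo 2; the second has 4 states tracking whether the input so far still matches the prefix `yy`. A product state is a pair (one from each), accepting exactly when both do. Equivalent product states are then merged.
5 states suffice.
       x  y 
>  A   B  C 
   B   B  B 
   C   B  D 
   D   E  E 
 * E   D  D 
(> = start, * = accepting)

start=A accept=E A-x->B A-y->C B-x->B B-y->B C-x->B C-y->D D-x->E D-y->E E-x->D E-y->D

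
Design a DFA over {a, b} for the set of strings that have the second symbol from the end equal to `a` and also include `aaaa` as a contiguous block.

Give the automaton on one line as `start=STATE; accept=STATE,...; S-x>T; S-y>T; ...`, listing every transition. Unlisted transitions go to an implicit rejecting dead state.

start=S0; accept=S4,S5; S0-a>S1; S0-b>S0; S1-a>S2; S1-b>S0; S2-a>S3; S2-b>S0; S3-a>S4; S3-b>S0; S4-a>S4; S4-b>S5; S5-a>S6; S5-b>S7; S6-a>S4; S6-b>S5; S7-a>S6; S7-b>S7

Run two small machines in parallel and take their product. The first has 7 states tracking the last 2 symbols read; the second has 5 states tracking whether and how much of `aaaa` has been seen. A product state is a pair (one from each), accepting exactly when both do. After merging equivalent states the machine shrinks.
An 8-state machine:
        a   b  
>  S0   S1  S0 
   S1   S2  S0 
   S2   S3  S0 
   S3   S4  S0 
 * S4   S4  S5 
 * S5   S6  S7 
   S6   S4  S5 
   S7   S6  S7 
(> = start, * = accepting)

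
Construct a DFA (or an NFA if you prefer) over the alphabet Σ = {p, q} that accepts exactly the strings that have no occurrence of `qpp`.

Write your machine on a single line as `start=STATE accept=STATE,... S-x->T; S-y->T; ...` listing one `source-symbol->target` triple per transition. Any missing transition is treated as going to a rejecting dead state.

Track partial matches of the forbidden pattern `qpp`. State s3 is a dead state reached once `qpp` has occurred; every other state accepts. s0 means no part of `qpp` is currently matched.
With 4 states:
        p   q  
>* s0   s0  s1 
 * s1   s2  s1 
 * s2   s3  s1 
   s3   s3  s3 
(> = start, * = accepting)

start=s0; accept=s0,s1,s2; s0-p->s0; s0-q->s1; s1-p->s2; s1-q->s1; s2-p->s3; s2-q->s1; s3-p->s3; s3-q->s3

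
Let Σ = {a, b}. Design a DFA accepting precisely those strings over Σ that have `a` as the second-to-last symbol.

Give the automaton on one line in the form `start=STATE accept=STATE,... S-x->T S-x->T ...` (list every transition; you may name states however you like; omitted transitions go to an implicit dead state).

start=s0 accept=s3,s4 s0-a->s1 s0-b->s2 s1-a->s3 s1-b->s4 s2-a->s5 s2-b->s6 s3-a->s3 s3-b->s4 s4-a->s5 s4-b->s6 s5-a->s3 s5-b->s4 s6-a->s5 s6-b->s6

A DFA must remember the last 2 symbols (since which symbol is second-to-last isn't known until the input ends). Use one state per possible window of the last ≤2 symbols; accept from those whose window starts with `a`.
A 7-state machine:
        a   b  
>  s0   s1  s2 
   s1   s3  s4 
   s2   s5  s6 
 * s3   s3  s4 
 * s4   s5  s6 
   s5   s3  s4 
   s6   s5  s6 
(> = start, * = accepting)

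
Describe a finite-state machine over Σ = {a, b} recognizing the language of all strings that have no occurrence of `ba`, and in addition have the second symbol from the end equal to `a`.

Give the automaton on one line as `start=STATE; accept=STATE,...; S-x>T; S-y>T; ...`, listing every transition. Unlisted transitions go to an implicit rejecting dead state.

start=S0; accept=S3,S4; S0-a>S1; S0-b>S2; S1-a>S3; S1-b>S4; S2-a>S5; S2-b>S6; S3-a>S3; S3-b>S4; S4-a>S5; S4-b>S6; S5-a>S7; S5-b>S8; S6-a>S5; S6-b>S6; S7-a>S7; S7-b>S8; S8-a>S5; S8-b>S9; S9-a>S5; S9-b>S9

Build one automaton per condition and run them in lockstep. One (3 states) tracks partial matches of the forbidden pattern `ba`; the other (7 states) tracks the last 2 symbols read. Each combined state is a pair, one component from each; accept when both components accept.
        a   b  
>  S0   S1  S2 
   S1   S3  S4 
   S2   S5  S6 
 * S3   S3  S4 
 * S4   S5  S6 
   S5   S7  S8 
   S6   S5  S6 
   S7   S7  S8 
   S8   S5  S9 
   S9   S5  S9 
(> = start, * = accepting)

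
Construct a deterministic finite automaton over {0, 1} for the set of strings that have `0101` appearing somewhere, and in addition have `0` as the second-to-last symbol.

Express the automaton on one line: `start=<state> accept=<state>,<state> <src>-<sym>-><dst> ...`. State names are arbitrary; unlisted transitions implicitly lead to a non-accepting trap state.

Handle the two conditions separately and then intersect. The first has 5 states tracking whether and how much of `0101` has been seen; the second has 7 states tracking the last 2 symbols read. A product state is a pair (one from each), accepting exactly when both do. After merging equivalent states the machine shrinks.
With 8 states:
        0   1  
>  s0   s1  s0 
   s1   s1  s2 
   s2   s3  s0 
   s3   s1  s4 
 * s4   s5  s6 
   s5   s7  s4 
   s6   s5  s6 
 * s7   s7  s4 
(> = start, * = accepting)

start=s0 accept=s4,s7 s0-0->s1 s0-1->s0 s1-0->s1 s1-1->s2 s2-0->s3 s2-1->s0 s3-0->s1 s3-1->s4 s4-0->s5 s4-1->s6 s5-0->s7 s5-1->s4 s6-0->s5 s6-1->s6 s7-0->s7 s7-1->s4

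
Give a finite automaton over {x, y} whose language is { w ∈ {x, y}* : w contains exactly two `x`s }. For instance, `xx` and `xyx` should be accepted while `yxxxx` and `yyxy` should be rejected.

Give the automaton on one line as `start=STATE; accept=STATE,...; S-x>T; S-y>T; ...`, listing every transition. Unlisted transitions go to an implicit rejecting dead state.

Count `x`s, saturating at 3: states q0 through q2 mean 0 through 2 `x`s seen; q3 means more than 2. Each `x` increments (capped at q3); other symbols loop. Accept from {q2}.
With 4 states:
        x   y  
>  q0   q1  q0 
   q1   q2  q1 
 * q2   q3  q2 
   q3   q3  q3 
(> = start, * = accepting)

start=q0; accept=q2; q0-x>q1; q0-y>q0; q1-x>q2; q1-y>q1; q2-x>q3; q2-y>q2; q3-x>q3; q3-y>q3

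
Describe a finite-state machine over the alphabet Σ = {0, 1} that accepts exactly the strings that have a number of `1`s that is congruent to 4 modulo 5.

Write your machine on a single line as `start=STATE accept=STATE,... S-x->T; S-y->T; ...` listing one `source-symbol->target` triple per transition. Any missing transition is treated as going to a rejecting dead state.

The only thing that matters is how many `1`s have appeared, reduced mod 5. Use one state per residue: s0 for 0, …, s4 for 4. Reading `1` moves to the next residue; anything else stays put. s4 is accepting.
A 5-state machine:
        0   1  
>  s0   s0  s1 
   s1   s1  s2 
   s2   s2  s3 
   s3   s3  s4 
 * s4   s4  s0 
(> = start, * = accepting)

start=s0; accept=s4; s0-0->s0; s0-1->s1; s1-0->s1; s1-1->s2; s2-0->s2; s2-1->s3; s3-0->s3; s3-1->s4; s4-0->s4; s4-1->s0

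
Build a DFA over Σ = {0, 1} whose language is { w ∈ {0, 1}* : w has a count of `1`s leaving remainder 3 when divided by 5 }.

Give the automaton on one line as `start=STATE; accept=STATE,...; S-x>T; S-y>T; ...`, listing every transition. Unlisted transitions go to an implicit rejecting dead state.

start=q0; accept=q3; q0-0>q0; q0-1>q1; q1-0>q1; q1-1>q2; q2-0>q2; q2-1>q3; q3-0>q3; q3-1>q4; q4-0>q4; q4-1>q0

The only thing that matters is how many `1`s have appeared, reduced mod 5. Use one state per residue: q0 for 0, …, q4 for 4. Reading `1` moves to the next residue; anything else stays put. q3 is accepting.
        0   1  
>  q0   q0  q1 
   q1   q1  q2 
   q2   q2  q3 
 * q3   q3  q4 
   q4   q4  q0 
(> = start, * = accepting)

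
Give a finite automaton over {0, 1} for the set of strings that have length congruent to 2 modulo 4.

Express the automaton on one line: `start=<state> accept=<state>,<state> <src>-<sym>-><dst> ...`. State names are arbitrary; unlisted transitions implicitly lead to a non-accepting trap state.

start=S0 accept=S2 S0-0->S1 S0-1->S1 S1-0->S2 S1-1->S2 S2-0->S3 S2-1->S3 S3-0->S0 S3-1->S0

Only the length mod 4 matters, so use a 4-cycle: from any state, every input symbol moves to the next state, wrapping S3 back to S0. Mark S2 accepting.
A 4-state machine:
        0   1  
>  S0   S1  S1 
   S1   S2  S2 
 * S2   S3  S3 
   S3   S0  S0 
(> = start, * = accepting)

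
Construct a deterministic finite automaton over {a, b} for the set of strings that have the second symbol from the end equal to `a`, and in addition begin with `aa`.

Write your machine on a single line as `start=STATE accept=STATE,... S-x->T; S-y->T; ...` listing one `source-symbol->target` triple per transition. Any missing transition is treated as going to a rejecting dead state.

start=s0; accept=s3,s4; s0-a->s1; s0-b->s2; s1-a->s3; s1-b->s2; s2-a->s2; s2-b->s2; s3-a->s3; s3-b->s4; s4-a->s5; s4-b->s6; s5-a->s3; s5-b->s4; s6-a->s5; s6-b->s6

Handle the two conditions separately and then intersect. One (7 states) tracks the last 2 symbols read; the other (4 states) tracks whether the input so far still matches the prefix `aa`. Each combined state is a pair, one component from each; accept when both components accept. After merging equivalent states the machine shrinks.
        a   b  
>  s0   s1  s2 
   s1   s3  s2 
   s2   s2  s2 
 * s3   s3  s4 
 * s4   s5  s6 
   s5   s3  s4 
   s6   s5  s6 
(> = start, * = accepting)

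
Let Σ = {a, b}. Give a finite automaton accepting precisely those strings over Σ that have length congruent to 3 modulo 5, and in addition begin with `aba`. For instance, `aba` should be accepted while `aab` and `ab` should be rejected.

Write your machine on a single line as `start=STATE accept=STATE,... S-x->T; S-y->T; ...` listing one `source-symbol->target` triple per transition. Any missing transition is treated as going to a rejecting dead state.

start=S0; accept=S4; S0-a->S1; S0-b->S2; S1-a->S2; S1-b->S3; S2-a->S2; S2-b->S2; S3-a->S4; S3-b->S2; S4-a->S5; S4-b->S5; S5-a->S6; S5-b->S6; S6-a->S7; S6-b->S7; S7-a->S8; S7-b->S8; S8-a->S4; S8-b->S4

Run two small machines in parallel and take their product. The first has 5 states tracking the input length modulo 5; the second has 5 states tracking whether the input so far still matches the prefix `aba`. A product state is a pair (one from each), accepting exactly when both do. Minimizing collapses redundant product states.
With 9 states:
        a   b  
>  S0   S1  S2 
   S1   S2  S3 
   S2   S2  S2 
   S3   S4  S2 
 * S4   S5  S5 
   S5   S6  S6 
   S6   S7  S7 
   S7   S8  S8 
   S8   S4  S4 
(> = start, * = accepting)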